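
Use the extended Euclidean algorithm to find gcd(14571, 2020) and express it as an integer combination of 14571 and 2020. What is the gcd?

1

Repeated division:
14571 = 7×2020 + 431
2020 = 4×431 + 296
431 = 1×296 + 135
296 = 2×135 + 26
135 = 5×26 + 5
26 = 5×5 + 1
5 = 5×1 + 0
gcd(14571, 2020) = 1.
Back-substituting:
1 = 26 − 5·5
1 = −5·135 + 26·26
1 = 26·296 − 57·135
1 = −57·431 + 83·296
1 = 83·2020 − 389·431
1 = −389·14571 + 2806·2020
So 1 = (-389)·14571 + (2806)·2020.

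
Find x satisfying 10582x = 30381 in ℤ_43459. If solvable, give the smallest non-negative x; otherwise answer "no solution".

First find gcd(10582, 43459):
43459 = 4*10582 + 1131
10582 = 9*1131 + 403
1131 = 2*403 + 325
403 = 1*325 + 78
325 = 4*78 + 13
78 = 6*13 + 0
gcd = 13 and 13 | 30381, so solutions exist. Divide through by 13: 814x ≡ 2337 (mod 3343).
Now find 814⁻¹ mod 3343:
3343 = 4*814 + 87
814 = 9*87 + 31
87 = 2*31 + 25
31 = 1*25 + 6
25 = 4*6 + 1
6 = 6*1 + 0
Back-substitute:
1 = 25 − 4·6
1 = −4·31 + 5·25
1 = 5·87 − 14·31
1 = −14·814 + 131·87
1 = 131·3343 − 538·814
So 814·(-538) ≡ 1 (mod 3343), i.e. 814⁻¹ ≡ 2805.
Then x ≡ 2805·2337 ≡ 3005 (mod 3343); the smallest non-negative solution is x = 3005.

3005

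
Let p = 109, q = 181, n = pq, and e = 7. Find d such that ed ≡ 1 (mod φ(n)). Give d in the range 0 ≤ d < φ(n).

16663

φ(n) = (p−1)(q−1) = 108·180 = 19440.
Need d with 7·d ≡ 1 (mod 19440). Apply the extended Euclidean algorithm:
19440 = 2777×7 + 1
7 = 7×1 + 0
Back-substitute:
1 = 19440 − 2777·7
So 7·(-2777) ≡ 1 (mod 19440), hence d ≡ -2777 ≡ 16663 (mod 19440).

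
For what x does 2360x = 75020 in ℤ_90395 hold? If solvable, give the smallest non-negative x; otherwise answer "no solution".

185

First find gcd(2360, 90395):
90395 = 38·2360 + 715
2360 = 3·715 + 215
715 = 3·215 + 70
215 = 3·70 + 5
70 = 14·5 + 0
gcd = 5 and 5 | 75020, so solutions exist. Divide through by 5: 472x ≡ 15004 (mod 18079).
Now find 472⁻¹ mod 18079:
18079 = 38×472 + 143
472 = 3×143 + 43
143 = 3×43 + 14
43 = 3×14 + 1
14 = 14×1 + 0
Back-substitute:
1 = 43 − 3·14
1 = −3·143 + 10·43
1 = 10·472 − 33·143
1 = −33·18079 + 1264·472
So 472⁻¹ ≡ 1264 (mod 18079).
Then x ≡ 1264·15004 ≡ 185 (mod 18079); the smallest non-negative solution is x = 185.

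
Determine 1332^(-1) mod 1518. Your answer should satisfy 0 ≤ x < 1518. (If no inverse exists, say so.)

Euclidean algorithm on 1518, 1332:
1518 = 1×1332 + 186
1332 = 7×186 + 30
186 = 6×30 + 6
30 = 5×6 + 0
gcd(1332, 1518) = 6 ≠ 1, so 1332 has no multiplicative inverse modulo 1518.

no inverse exists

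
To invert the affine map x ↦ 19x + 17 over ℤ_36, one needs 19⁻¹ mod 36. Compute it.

19

Apply the Euclidean algorithm to 36 and 19:
36 = 1×19 + 17
19 = 1×17 + 2
17 = 8×2 + 1
2 = 2×1 + 0
Since gcd(19, 36) = 1, back-substitute to write 1 as a combination:
1 = 17 − 8·2
1 = −8·19 + 9·17
1 = 9·36 − 17·19
So 19·(-17) ≡ 1 (mod 36), and -17 ≡ 19 (mod 36).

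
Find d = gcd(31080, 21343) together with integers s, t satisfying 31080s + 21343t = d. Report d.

7

Repeated division:
31080 = 1·21343 + 9737
21343 = 2·9737 + 1869
9737 = 5·1869 + 392
1869 = 4·392 + 301
392 = 1·301 + 91
301 = 3·91 + 28
91 = 3·28 + 7
28 = 4·7 + 0
gcd(31080, 21343) = 7.
Express as a combination:
7 = 91 − 3·28
7 = −3·301 + 10·91
7 = 10·392 − 13·301
7 = −13·1869 + 62·392
7 = 62·9737 − 323·1869
7 = −323·21343 + 708·9737
7 = 708·31080 − 1031·21343
So 7 = (708)·31080 + (-1031)·21343.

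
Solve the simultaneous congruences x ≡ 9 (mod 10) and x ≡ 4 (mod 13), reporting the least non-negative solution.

69

Write x = 9 + 10·k. Then 10·k ≡ 4 − 9 ≡ 8 (mod 13).
Need 10⁻¹ mod 13. Extended Euclid on (13, 10):
13 = 1*10 + 3
10 = 3*3 + 1
3 = 3*1 + 0
Back-substitute:
1 = 10 − 3·3
1 = −3·13 + 4·10
10⁻¹ ≡ 4 (mod 13), so k ≡ 4·8 ≡ 6 (mod 13).
x = 9 + 10·6 = 69.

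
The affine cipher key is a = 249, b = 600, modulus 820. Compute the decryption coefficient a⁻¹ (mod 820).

Run Euclid on (820, 249):
820 = 3×249 + 73
249 = 3×73 + 30
73 = 2×30 + 13
30 = 2×13 + 4
13 = 3×4 + 1
4 = 4×1 + 0
gcd = 1, so the inverse exists. Back-substitute:
1 = 13 − 3·4
1 = −3·30 + 7·13
1 = 7·73 − 17·30
1 = −17·249 + 58·73
1 = 58·820 − 191·249
So 249·(-191) ≡ 1 (mod 820), and -191 ≡ 629 (mod 820).

629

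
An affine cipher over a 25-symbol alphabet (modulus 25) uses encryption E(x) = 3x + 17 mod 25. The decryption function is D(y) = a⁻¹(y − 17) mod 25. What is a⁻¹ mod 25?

Run Euclid on (25, 3):
25 = 8×3 + 1
3 = 3×1 + 0
The gcd is 1. Working backward:
1 = 25 − 8·3
Hence 3⁻¹ ≡ -8 ≡ 17 (mod 25).

17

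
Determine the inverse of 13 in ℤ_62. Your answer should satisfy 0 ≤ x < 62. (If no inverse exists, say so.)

Extended Euclidean algorithm:
62 = 4*13 + 10
13 = 1*10 + 3
10 = 3*3 + 1
3 = 3*1 + 0
gcd = 1, so the inverse exists. Back-substitute:
1 = 10 − 3·3
1 = −3·13 + 4·10
1 = 4·62 − 19·13
Thus 13·(-19) ≡ 1 (mod 62); reducing, -19 mod 62 = 43.

43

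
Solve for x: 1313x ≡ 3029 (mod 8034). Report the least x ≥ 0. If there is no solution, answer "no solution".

First find gcd(1313, 8034):
8034 = 6·1313 + 156
1313 = 8·156 + 65
156 = 2·65 + 26
65 = 2·26 + 13
26 = 2·13 + 0
gcd = 13 and 13 | 3029, so solutions exist. Divide through by 13: 101x ≡ 233 (mod 618).
Now find 101⁻¹ mod 618:
618 = 6*101 + 12
101 = 8*12 + 5
12 = 2*5 + 2
5 = 2*2 + 1
2 = 2*1 + 0
Back-substitute:
1 = 5 − 2·2
1 = −2·12 + 5·5
1 = 5·101 − 42·12
1 = −42·618 + 257·101
So 101⁻¹ ≡ 257 (mod 618).
Then x ≡ 257·233 ≡ 553 (mod 618); the smallest non-negative solution is x = 553.

553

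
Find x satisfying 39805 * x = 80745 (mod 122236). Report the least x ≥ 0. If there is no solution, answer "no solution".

First find gcd(39805, 122236):
122236 = 3*39805 + 2821
39805 = 14*2821 + 311
2821 = 9*311 + 22
311 = 14*22 + 3
22 = 7*3 + 1
3 = 3*1 + 0
gcd = 1, so a unique solution mod 122236 exists.
Back-substitute for the Bézout coefficients:
1 = 22 − 7·3
1 = −7·311 + 99·22
1 = 99·2821 − 898·311
1 = −898·39805 + 12671·2821
1 = 12671·122236 − 38911·39805
So 39805·(-38911) ≡ 1 (mod 122236), giving 39805⁻¹ ≡ 83325.
x ≡ 39805⁻¹·80745 ≡ 83325·80745 ≡ 85449 (mod 122236).

85449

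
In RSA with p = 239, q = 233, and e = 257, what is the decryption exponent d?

31153

φ(n) = (p−1)(q−1) = 238·232 = 55216.
Need d with 257·d ≡ 1 (mod 55216). Apply the extended Euclidean algorithm:
55216 = 214×257 + 218
257 = 1×218 + 39
218 = 5×39 + 23
39 = 1×23 + 16
23 = 1×16 + 7
16 = 2×7 + 2
7 = 3×2 + 1
2 = 2×1 + 0
Back-substitute:
1 = 7 − 3·2
1 = −3·16 + 7·7
1 = 7·23 − 10·16
1 = −10·39 + 17·23
1 = 17·218 − 95·39
1 = −95·257 + 112·218
1 = 112·55216 − 24063·257
So 257·(-24063) ≡ 1 (mod 55216), hence d ≡ -24063 ≡ 31153 (mod 55216).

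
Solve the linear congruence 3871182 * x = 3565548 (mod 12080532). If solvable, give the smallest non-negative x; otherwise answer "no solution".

First find gcd(3871182, 12080532):
12080532 = 3*3871182 + 466986
3871182 = 8*466986 + 135294
466986 = 3*135294 + 61104
135294 = 2*61104 + 13086
61104 = 4*13086 + 8760
13086 = 1*8760 + 4326
8760 = 2*4326 + 108
4326 = 40*108 + 6
108 = 18*6 + 0
gcd = 6 and 6 | 3565548, so solutions exist. Divide through by 6: 645197x ≡ 594258 (mod 2013422).
Now find 645197⁻¹ mod 2013422:
2013422 = 3*645197 + 77831
645197 = 8*77831 + 22549
77831 = 3*22549 + 10184
22549 = 2*10184 + 2181
10184 = 4*2181 + 1460
2181 = 1*1460 + 721
1460 = 2*721 + 18
721 = 40*18 + 1
18 = 18*1 + 0
Back-substitute:
1 = 721 − 40·18
1 = −40·1460 + 81·721
1 = 81·2181 − 121·1460
1 = −121·10184 + 565·2181
1 = 565·22549 − 1251·10184
1 = −1251·77831 + 4318·22549
1 = 4318·645197 − 35795·77831
1 = −35795·2013422 + 111703·645197
So 645197⁻¹ ≡ 111703 (mod 2013422).
Then x ≡ 111703·594258 ≡ 1904878 (mod 2013422); the smallest non-negative solution is x = 1904878.

1904878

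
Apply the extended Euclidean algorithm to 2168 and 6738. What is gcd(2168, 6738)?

2

Apply Euclid's algorithm to 6738 and 2168:
6738 = 3*2168 + 234
2168 = 9*234 + 62
234 = 3*62 + 48
62 = 1*48 + 14
48 = 3*14 + 6
14 = 2*6 + 2
6 = 3*2 + 0
gcd(2168, 6738) = 2.
Working backward:
2 = 14 − 2·6
2 = −2·48 + 7·14
2 = 7·62 − 9·48
2 = −9·234 + 34·62
2 = 34·2168 − 315·234
2 = −315·6738 + 979·2168
So 2 = (-315)·6738 + (979)·2168.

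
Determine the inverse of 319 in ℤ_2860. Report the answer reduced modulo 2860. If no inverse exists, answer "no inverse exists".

no inverse exists

Euclidean algorithm on 2860, 319:
2860 = 8*319 + 308
319 = 1*308 + 11
308 = 28*11 + 0
gcd(319, 2860) = 11 ≠ 1, so 319 has no multiplicative inverse modulo 2860.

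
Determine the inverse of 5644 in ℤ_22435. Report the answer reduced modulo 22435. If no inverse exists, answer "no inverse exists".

Extended Euclidean algorithm:
22435 = 3·5644 + 5503
5644 = 1·5503 + 141
5503 = 39·141 + 4
141 = 35·4 + 1
4 = 4·1 + 0
gcd = 1, so the inverse exists. Back-substitute:
1 = 141 − 35·4
1 = −35·5503 + 1366·141
1 = 1366·5644 − 1401·5503
1 = −1401·22435 + 5569·5644
So 5644·5569 ≡ 1 (mod 22435).

5569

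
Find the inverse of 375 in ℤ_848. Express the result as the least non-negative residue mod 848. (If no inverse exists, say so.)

199

gcd(848, 375) by repeated division:
848 = 2·375 + 98
375 = 3·98 + 81
98 = 1·81 + 17
81 = 4·17 + 13
17 = 1·13 + 4
13 = 3·4 + 1
4 = 4·1 + 0
gcd = 1, so the inverse exists. Back-substitute:
1 = 13 − 3·4
1 = −3·17 + 4·13
1 = 4·81 − 19·17
1 = −19·98 + 23·81
1 = 23·375 − 88·98
1 = −88·848 + 199·375
So 375·199 ≡ 1 (mod 848).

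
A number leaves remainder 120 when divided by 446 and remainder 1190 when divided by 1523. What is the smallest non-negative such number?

Write x = 120 + 446·k. Then 446·k ≡ 1190 − 120 ≡ 1070 (mod 1523).
Need 446⁻¹ mod 1523. Extended Euclid on (1523, 446):
1523 = 3*446 + 185
446 = 2*185 + 76
185 = 2*76 + 33
76 = 2*33 + 10
33 = 3*10 + 3
10 = 3*3 + 1
3 = 3*1 + 0
Back-substitute:
1 = 10 − 3·3
1 = −3·33 + 10·10
1 = 10·76 − 23·33
1 = −23·185 + 56·76
1 = 56·446 − 135·185
1 = −135·1523 + 461·446
446⁻¹ ≡ 461 (mod 1523), so k ≡ 461·1070 ≡ 1341 (mod 1523).
x = 120 + 446·1341 = 598206.

598206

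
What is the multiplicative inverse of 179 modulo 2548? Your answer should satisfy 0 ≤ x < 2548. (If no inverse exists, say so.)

Apply the Euclidean algorithm to 2548 and 179:
2548 = 14×179 + 42
179 = 4×42 + 11
42 = 3×11 + 9
11 = 1×9 + 2
9 = 4×2 + 1
2 = 2×1 + 0
Since gcd(179, 2548) = 1, back-substitute to write 1 as a combination:
1 = 9 − 4·2
1 = −4·11 + 5·9
1 = 5·42 − 19·11
1 = −19·179 + 81·42
1 = 81·2548 − 1153·179
Hence 179⁻¹ ≡ -1153 ≡ 1395 (mod 2548).

1395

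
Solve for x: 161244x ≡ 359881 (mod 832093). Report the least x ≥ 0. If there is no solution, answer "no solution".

516270

First find gcd(161244, 832093):
832093 = 5*161244 + 25873
161244 = 6*25873 + 6006
25873 = 4*6006 + 1849
6006 = 3*1849 + 459
1849 = 4*459 + 13
459 = 35*13 + 4
13 = 3*4 + 1
4 = 4*1 + 0
gcd = 1, so a unique solution mod 832093 exists.
Back-substitute for the Bézout coefficients:
1 = 13 − 3·4
1 = −3·459 + 106·13
1 = 106·1849 − 427·459
1 = −427·6006 + 1387·1849
1 = 1387·25873 − 5975·6006
1 = −5975·161244 + 37237·25873
1 = 37237·832093 − 192160·161244
So 161244·(-192160) ≡ 1 (mod 832093), giving 161244⁻¹ ≡ 639933.
x ≡ 161244⁻¹·359881 ≡ 639933·359881 ≡ 516270 (mod 832093).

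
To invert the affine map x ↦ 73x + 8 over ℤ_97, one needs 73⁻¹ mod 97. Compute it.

Run Euclid on (97, 73):
97 = 1×73 + 24
73 = 3×24 + 1
24 = 24×1 + 0
Since gcd(73, 97) = 1, back-substitute to write 1 as a combination:
1 = 73 − 3·24
1 = −3·97 + 4·73
So 73·4 ≡ 1 (mod 97).

4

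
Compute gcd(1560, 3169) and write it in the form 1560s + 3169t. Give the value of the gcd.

1

Apply Euclid's algorithm to 3169 and 1560:
3169 = 2*1560 + 49
1560 = 31*49 + 41
49 = 1*41 + 8
41 = 5*8 + 1
8 = 8*1 + 0
gcd(1560, 3169) = 1.
Back-substituting:
1 = 41 − 5·8
1 = −5·49 + 6·41
1 = 6·1560 − 191·49
1 = −191·3169 + 388·1560
So 1 = (-191)·3169 + (388)·1560.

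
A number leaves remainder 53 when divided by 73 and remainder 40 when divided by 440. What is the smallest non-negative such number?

18960

Write x = 53 + 73·k. Then 73·k ≡ 40 − 53 ≡ 427 (mod 440).
Need 73⁻¹ mod 440. Extended Euclid on (440, 73):
440 = 6*73 + 2
73 = 36*2 + 1
2 = 2*1 + 0
Back-substitute:
1 = 73 − 36·2
1 = −36·440 + 217·73
73⁻¹ ≡ 217 (mod 440), so k ≡ 217·427 ≡ 259 (mod 440).
x = 53 + 73·259 = 18960.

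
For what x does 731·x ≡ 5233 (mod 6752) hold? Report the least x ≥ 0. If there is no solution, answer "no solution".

4099

First find gcd(731, 6752):
6752 = 9×731 + 173
731 = 4×173 + 39
173 = 4×39 + 17
39 = 2×17 + 5
17 = 3×5 + 2
5 = 2×2 + 1
2 = 2×1 + 0
gcd = 1, so a unique solution mod 6752 exists.
Back-substitute for the Bézout coefficients:
1 = 5 − 2·2
1 = −2·17 + 7·5
1 = 7·39 − 16·17
1 = −16·173 + 71·39
1 = 71·731 − 300·173
1 = −300·6752 + 2771·731
So 731·(2771) ≡ 1 (mod 6752), giving 731⁻¹ ≡ 2771.
x ≡ 731⁻¹·5233 ≡ 2771·5233 ≡ 4099 (mod 6752).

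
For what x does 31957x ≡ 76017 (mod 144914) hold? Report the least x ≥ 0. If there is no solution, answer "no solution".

13561

First find gcd(31957, 144914):
144914 = 4·31957 + 17086
31957 = 1·17086 + 14871
17086 = 1·14871 + 2215
14871 = 6·2215 + 1581
2215 = 1·1581 + 634
1581 = 2·634 + 313
634 = 2·313 + 8
313 = 39·8 + 1
8 = 8·1 + 0
gcd = 1, so a unique solution mod 144914 exists.
Back-substitute for the Bézout coefficients:
1 = 313 − 39·8
1 = −39·634 + 79·313
1 = 79·1581 − 197·634
1 = −197·2215 + 276·1581
1 = 276·14871 − 1853·2215
1 = −1853·17086 + 2129·14871
1 = 2129·31957 − 3982·17086
1 = −3982·144914 + 18057·31957
So 31957·(18057) ≡ 1 (mod 144914), giving 31957⁻¹ ≡ 18057.
x ≡ 31957⁻¹·76017 ≡ 18057·76017 ≡ 13561 (mod 144914).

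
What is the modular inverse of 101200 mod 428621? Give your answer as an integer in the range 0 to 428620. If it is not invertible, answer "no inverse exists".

Run Euclid on (428621, 101200):
428621 = 4*101200 + 23821
101200 = 4*23821 + 5916
23821 = 4*5916 + 157
5916 = 37*157 + 107
157 = 1*107 + 50
107 = 2*50 + 7
50 = 7*7 + 1
7 = 7*1 + 0
gcd = 1, so the inverse exists. Back-substitute:
1 = 50 − 7·7
1 = −7·107 + 15·50
1 = 15·157 − 22·107
1 = −22·5916 + 829·157
1 = 829·23821 − 3338·5916
1 = −3338·101200 + 14181·23821
1 = 14181·428621 − 60062·101200
Hence 101200⁻¹ ≡ -60062 ≡ 368559 (mod 428621).

368559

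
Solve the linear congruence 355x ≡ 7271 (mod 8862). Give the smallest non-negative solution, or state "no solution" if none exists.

First find gcd(355, 8862):
8862 = 24*355 + 342
355 = 1*342 + 13
342 = 26*13 + 4
13 = 3*4 + 1
4 = 4*1 + 0
gcd = 1, so a unique solution mod 8862 exists.
Back-substitute for the Bézout coefficients:
1 = 13 − 3·4
1 = −3·342 + 79·13
1 = 79·355 − 82·342
1 = −82·8862 + 2047·355
So 355·(2047) ≡ 1 (mod 8862), giving 355⁻¹ ≡ 2047.
x ≡ 355⁻¹·7271 ≡ 2047·7271 ≡ 4439 (mod 8862).

4439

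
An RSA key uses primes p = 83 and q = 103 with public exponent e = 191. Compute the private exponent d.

φ(n) = (p−1)(q−1) = 82·102 = 8364.
Need d with 191·d ≡ 1 (mod 8364). Apply the extended Euclidean algorithm:
8364 = 43*191 + 151
191 = 1*151 + 40
151 = 3*40 + 31
40 = 1*31 + 9
31 = 3*9 + 4
9 = 2*4 + 1
4 = 4*1 + 0
Back-substitute:
1 = 9 − 2·4
1 = −2·31 + 7·9
1 = 7·40 − 9·31
1 = −9·151 + 34·40
1 = 34·191 − 43·151
1 = −43·8364 + 1883·191
So 191·1883 ≡ 1 (mod 8364), hence d = 1883.

1883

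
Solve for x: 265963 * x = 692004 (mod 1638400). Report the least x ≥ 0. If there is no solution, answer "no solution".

First find gcd(265963, 1638400):
1638400 = 6×265963 + 42622
265963 = 6×42622 + 10231
42622 = 4×10231 + 1698
10231 = 6×1698 + 43
1698 = 39×43 + 21
43 = 2×21 + 1
21 = 21×1 + 0
gcd = 1, so a unique solution mod 1638400 exists.
Back-substitute for the Bézout coefficients:
1 = 43 − 2·21
1 = −2·1698 + 79·43
1 = 79·10231 − 476·1698
1 = −476·42622 + 1983·10231
1 = 1983·265963 − 12374·42622
1 = −12374·1638400 + 76227·265963
So 265963·(76227) ≡ 1 (mod 1638400), giving 265963⁻¹ ≡ 76227.
x ≡ 265963⁻¹·692004 ≡ 76227·692004 ≡ 1100908 (mod 1638400).

1100908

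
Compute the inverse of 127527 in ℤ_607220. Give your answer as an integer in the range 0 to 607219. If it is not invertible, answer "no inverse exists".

20803

Run Euclid on (607220, 127527):
607220 = 4×127527 + 97112
127527 = 1×97112 + 30415
97112 = 3×30415 + 5867
30415 = 5×5867 + 1080
5867 = 5×1080 + 467
1080 = 2×467 + 146
467 = 3×146 + 29
146 = 5×29 + 1
29 = 29×1 + 0
The gcd is 1. Working backward:
1 = 146 − 5·29
1 = −5·467 + 16·146
1 = 16·1080 − 37·467
1 = −37·5867 + 201·1080
1 = 201·30415 − 1042·5867
1 = −1042·97112 + 3327·30415
1 = 3327·127527 − 4369·97112
1 = −4369·607220 + 20803·127527
So 127527·20803 ≡ 1 (mod 607220).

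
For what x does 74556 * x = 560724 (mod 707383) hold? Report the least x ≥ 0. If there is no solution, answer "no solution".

First find gcd(74556, 707383):
707383 = 9×74556 + 36379
74556 = 2×36379 + 1798
36379 = 20×1798 + 419
1798 = 4×419 + 122
419 = 3×122 + 53
122 = 2×53 + 16
53 = 3×16 + 5
16 = 3×5 + 1
5 = 5×1 + 0
gcd = 1, so a unique solution mod 707383 exists.
Back-substitute for the Bézout coefficients:
1 = 16 − 3·5
1 = −3·53 + 10·16
1 = 10·122 − 23·53
1 = −23·419 + 79·122
1 = 79·1798 − 339·419
1 = −339·36379 + 6859·1798
1 = 6859·74556 − 14057·36379
1 = −14057·707383 + 133372·74556
So 74556·(133372) ≡ 1 (mod 707383), giving 74556⁻¹ ≡ 133372.
x ≡ 74556⁻¹·560724 ≡ 133372·560724 ≡ 350568 (mod 707383).

350568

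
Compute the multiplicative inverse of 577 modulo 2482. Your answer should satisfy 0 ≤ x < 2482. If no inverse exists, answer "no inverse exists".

Extended Euclidean algorithm:
2482 = 4×577 + 174
577 = 3×174 + 55
174 = 3×55 + 9
55 = 6×9 + 1
9 = 9×1 + 0
Since gcd(577, 2482) = 1, back-substitute to write 1 as a combination:
1 = 55 − 6·9
1 = −6·174 + 19·55
1 = 19·577 − 63·174
1 = −63·2482 + 271·577
So 577·271 ≡ 1 (mod 2482).

271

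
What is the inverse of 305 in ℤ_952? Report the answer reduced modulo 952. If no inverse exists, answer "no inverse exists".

849

Run Euclid on (952, 305):
952 = 3*305 + 37
305 = 8*37 + 9
37 = 4*9 + 1
9 = 9*1 + 0
The gcd is 1. Working backward:
1 = 37 − 4·9
1 = −4·305 + 33·37
1 = 33·952 − 103·305
Hence 305⁻¹ ≡ -103 ≡ 849 (mod 952).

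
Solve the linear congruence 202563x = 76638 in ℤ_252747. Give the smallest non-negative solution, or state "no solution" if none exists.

no solution

gcd(202563, 252747):
252747 = 1·202563 + 50184
202563 = 4·50184 + 1827
50184 = 27·1827 + 855
1827 = 2·855 + 117
855 = 7·117 + 36
117 = 3·36 + 9
36 = 4·9 + 0
gcd = 9, but 9 ∤ 76638, so the congruence has no solution.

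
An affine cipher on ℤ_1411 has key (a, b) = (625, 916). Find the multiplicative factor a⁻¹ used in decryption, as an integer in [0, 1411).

1262

Extended Euclidean algorithm:
1411 = 2·625 + 161
625 = 3·161 + 142
161 = 1·142 + 19
142 = 7·19 + 9
19 = 2·9 + 1
9 = 9·1 + 0
gcd = 1, so the inverse exists. Back-substitute:
1 = 19 − 2·9
1 = −2·142 + 15·19
1 = 15·161 − 17·142
1 = −17·625 + 66·161
1 = 66·1411 − 149·625
Hence 625⁻¹ ≡ -149 ≡ 1262 (mod 1411).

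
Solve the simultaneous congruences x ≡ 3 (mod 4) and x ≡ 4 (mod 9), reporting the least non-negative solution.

31

Write x = 3 + 4·k. Then 4·k ≡ 4 − 3 ≡ 1 (mod 9).
Need 4⁻¹ mod 9. Extended Euclid on (9, 4):
9 = 2·4 + 1
4 = 4·1 + 0
Back-substitute:
1 = 9 − 2·4
4⁻¹ ≡ 7 (mod 9), so k ≡ 7·1 ≡ 7 (mod 9).
x = 3 + 4·7 = 31.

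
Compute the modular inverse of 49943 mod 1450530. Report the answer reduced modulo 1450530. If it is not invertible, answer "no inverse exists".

1292387

Extended Euclidean algorithm:
1450530 = 29*49943 + 2183
49943 = 22*2183 + 1917
2183 = 1*1917 + 266
1917 = 7*266 + 55
266 = 4*55 + 46
55 = 1*46 + 9
46 = 5*9 + 1
9 = 9*1 + 0
Since gcd(49943, 1450530) = 1, back-substitute to write 1 as a combination:
1 = 46 − 5·9
1 = −5·55 + 6·46
1 = 6·266 − 29·55
1 = −29·1917 + 209·266
1 = 209·2183 − 238·1917
1 = −238·49943 + 5445·2183
1 = 5445·1450530 − 158143·49943
So 49943·(-158143) ≡ 1 (mod 1450530), and -158143 ≡ 1292387 (mod 1450530).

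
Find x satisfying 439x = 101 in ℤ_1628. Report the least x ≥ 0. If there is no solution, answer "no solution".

First find gcd(439, 1628):
1628 = 3*439 + 311
439 = 1*311 + 128
311 = 2*128 + 55
128 = 2*55 + 18
55 = 3*18 + 1
18 = 18*1 + 0
gcd = 1, so a unique solution mod 1628 exists.
Back-substitute for the Bézout coefficients:
1 = 55 − 3·18
1 = −3·128 + 7·55
1 = 7·311 − 17·128
1 = −17·439 + 24·311
1 = 24·1628 − 89·439
So 439·(-89) ≡ 1 (mod 1628), giving 439⁻¹ ≡ 1539.
x ≡ 439⁻¹·101 ≡ 1539·101 ≡ 779 (mod 1628).

779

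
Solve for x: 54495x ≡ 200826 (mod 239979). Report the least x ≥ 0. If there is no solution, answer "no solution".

First find gcd(54495, 239979):
239979 = 4*54495 + 21999
54495 = 2*21999 + 10497
21999 = 2*10497 + 1005
10497 = 10*1005 + 447
1005 = 2*447 + 111
447 = 4*111 + 3
111 = 37*3 + 0
gcd = 3 and 3 | 200826, so solutions exist. Divide through by 3: 18165x ≡ 66942 (mod 79993).
Now find 18165⁻¹ mod 79993:
79993 = 4·18165 + 7333
18165 = 2·7333 + 3499
7333 = 2·3499 + 335
3499 = 10·335 + 149
335 = 2·149 + 37
149 = 4·37 + 1
37 = 37·1 + 0
Back-substitute:
1 = 149 − 4·37
1 = −4·335 + 9·149
1 = 9·3499 − 94·335
1 = −94·7333 + 197·3499
1 = 197·18165 − 488·7333
1 = −488·79993 + 2149·18165
So 18165⁻¹ ≡ 2149 (mod 79993).
Then x ≡ 2149·66942 ≡ 30944 (mod 79993); the smallest non-negative solution is x = 30944.

30944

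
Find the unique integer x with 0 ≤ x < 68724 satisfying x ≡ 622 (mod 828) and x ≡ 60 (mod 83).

Write x = 622 + 828·k. Then 828·k ≡ 60 − 622 ≡ 19 (mod 83).
Need 828⁻¹ mod 83. Extended Euclid on (83, 81):
83 = 1*81 + 2
81 = 40*2 + 1
2 = 2*1 + 0
Back-substitute:
1 = 81 − 40·2
1 = −40·83 + 41·81
828⁻¹ ≡ 41 (mod 83), so k ≡ 41·19 ≡ 32 (mod 83).
x = 622 + 828·32 = 27118.

27118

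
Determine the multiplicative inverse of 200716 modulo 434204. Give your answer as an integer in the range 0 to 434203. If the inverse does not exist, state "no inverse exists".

Euclidean algorithm on 434204, 200716:
434204 = 2*200716 + 32772
200716 = 6*32772 + 4084
32772 = 8*4084 + 100
4084 = 40*100 + 84
100 = 1*84 + 16
84 = 5*16 + 4
16 = 4*4 + 0
The gcd is 4, not 1, hence no inverse exists.

no inverse exists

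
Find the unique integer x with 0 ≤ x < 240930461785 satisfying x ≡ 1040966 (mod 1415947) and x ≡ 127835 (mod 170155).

Write x = 1040966 + 1415947·k. Then 1415947·k ≡ 127835 − 1040966 ≡ 107799 (mod 170155).
Need 1415947⁻¹ mod 170155. Extended Euclid on (170155, 54707):
170155 = 3×54707 + 6034
54707 = 9×6034 + 401
6034 = 15×401 + 19
401 = 21×19 + 2
19 = 9×2 + 1
2 = 2×1 + 0
Back-substitute:
1 = 19 − 9·2
1 = −9·401 + 190·19
1 = 190·6034 − 2859·401
1 = −2859·54707 + 25921·6034
1 = 25921·170155 − 80622·54707
1415947⁻¹ ≡ 89533 (mod 170155), so k ≡ 89533·107799 ≡ 35957 (mod 170155).
x = 1040966 + 1415947·35957 = 50914247245.

50914247245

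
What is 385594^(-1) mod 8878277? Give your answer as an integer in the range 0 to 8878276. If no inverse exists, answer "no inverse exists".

4671368

Run Euclid on (8878277, 385594):
8878277 = 23*385594 + 9615
385594 = 40*9615 + 994
9615 = 9*994 + 669
994 = 1*669 + 325
669 = 2*325 + 19
325 = 17*19 + 2
19 = 9*2 + 1
2 = 2*1 + 0
Since gcd(385594, 8878277) = 1, back-substitute to write 1 as a combination:
1 = 19 − 9·2
1 = −9·325 + 154·19
1 = 154·669 − 317·325
1 = −317·994 + 471·669
1 = 471·9615 − 4556·994
1 = −4556·385594 + 182711·9615
1 = 182711·8878277 − 4206909·385594
Hence 385594⁻¹ ≡ -4206909 ≡ 4671368 (mod 8878277).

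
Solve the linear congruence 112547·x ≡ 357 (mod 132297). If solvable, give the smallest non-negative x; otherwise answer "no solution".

First find gcd(112547, 132297):
132297 = 1*112547 + 19750
112547 = 5*19750 + 13797
19750 = 1*13797 + 5953
13797 = 2*5953 + 1891
5953 = 3*1891 + 280
1891 = 6*280 + 211
280 = 1*211 + 69
211 = 3*69 + 4
69 = 17*4 + 1
4 = 4*1 + 0
gcd = 1, so a unique solution mod 132297 exists.
Back-substitute for the Bézout coefficients:
1 = 69 − 17·4
1 = −17·211 + 52·69
1 = 52·280 − 69·211
1 = −69·1891 + 466·280
1 = 466·5953 − 1467·1891
1 = −1467·13797 + 3400·5953
1 = 3400·19750 − 4867·13797
1 = −4867·112547 + 27735·19750
1 = 27735·132297 − 32602·112547
So 112547·(-32602) ≡ 1 (mod 132297), giving 112547⁻¹ ≡ 99695.
x ≡ 112547⁻¹·357 ≡ 99695·357 ≡ 3222 (mod 132297).

3222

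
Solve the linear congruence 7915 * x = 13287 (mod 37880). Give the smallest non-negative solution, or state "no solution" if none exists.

no solution

gcd(7915, 37880):
37880 = 4*7915 + 6220
7915 = 1*6220 + 1695
6220 = 3*1695 + 1135
1695 = 1*1135 + 560
1135 = 2*560 + 15
560 = 37*15 + 5
15 = 3*5 + 0
gcd = 5, but 5 ∤ 13287, so the congruence has no solution.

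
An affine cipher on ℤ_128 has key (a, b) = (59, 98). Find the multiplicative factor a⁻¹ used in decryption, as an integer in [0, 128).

Run Euclid on (128, 59):
128 = 2*59 + 10
59 = 5*10 + 9
10 = 1*9 + 1
9 = 9*1 + 0
gcd = 1, so the inverse exists. Back-substitute:
1 = 10 − 9
1 = −59 + 6·10
1 = 6·128 − 13·59
Hence 59⁻¹ ≡ -13 ≡ 115 (mod 128).

115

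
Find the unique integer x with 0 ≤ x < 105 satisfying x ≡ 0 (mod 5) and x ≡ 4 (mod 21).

25

Write x = 0 + 5·k. Then 5·k ≡ 4 − 0 ≡ 4 (mod 21).
Need 5⁻¹ mod 21. Extended Euclid on (21, 5):
21 = 4*5 + 1
5 = 5*1 + 0
Back-substitute:
1 = 21 − 4·5
5⁻¹ ≡ 17 (mod 21), so k ≡ 17·4 ≡ 5 (mod 21).
x = 0 + 5·5 = 25.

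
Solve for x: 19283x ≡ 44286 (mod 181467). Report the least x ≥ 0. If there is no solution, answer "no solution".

First find gcd(19283, 181467):
181467 = 9*19283 + 7920
19283 = 2*7920 + 3443
7920 = 2*3443 + 1034
3443 = 3*1034 + 341
1034 = 3*341 + 11
341 = 31*11 + 0
gcd = 11 and 11 | 44286, so solutions exist. Divide through by 11: 1753x ≡ 4026 (mod 16497).
Now find 1753⁻¹ mod 16497:
16497 = 9*1753 + 720
1753 = 2*720 + 313
720 = 2*313 + 94
313 = 3*94 + 31
94 = 3*31 + 1
31 = 31*1 + 0
Back-substitute:
1 = 94 − 3·31
1 = −3·313 + 10·94
1 = 10·720 − 23·313
1 = −23·1753 + 56·720
1 = 56·16497 − 527·1753
So 1753·(-527) ≡ 1 (mod 16497), i.e. 1753⁻¹ ≡ 15970.
Then x ≡ 15970·4026 ≡ 6411 (mod 16497); the smallest non-negative solution is x = 6411.

6411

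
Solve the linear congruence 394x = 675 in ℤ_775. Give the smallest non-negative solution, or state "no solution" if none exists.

700

First find gcd(394, 775):
775 = 1×394 + 381
394 = 1×381 + 13
381 = 29×13 + 4
13 = 3×4 + 1
4 = 4×1 + 0
gcd = 1, so a unique solution mod 775 exists.
Back-substitute for the Bézout coefficients:
1 = 13 − 3·4
1 = −3·381 + 88·13
1 = 88·394 − 91·381
1 = −91·775 + 179·394
So 394·(179) ≡ 1 (mod 775), giving 394⁻¹ ≡ 179.
x ≡ 394⁻¹·675 ≡ 179·675 ≡ 700 (mod 775).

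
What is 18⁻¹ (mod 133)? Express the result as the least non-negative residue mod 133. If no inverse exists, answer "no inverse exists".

Run Euclid on (133, 18):
133 = 7·18 + 7
18 = 2·7 + 4
7 = 1·4 + 3
4 = 1·3 + 1
3 = 3·1 + 0
Since gcd(18, 133) = 1, back-substitute to write 1 as a combination:
1 = 4 − 3
1 = −7 + 2·4
1 = 2·18 − 5·7
1 = −5·133 + 37·18
So 18·37 ≡ 1 (mod 133).

37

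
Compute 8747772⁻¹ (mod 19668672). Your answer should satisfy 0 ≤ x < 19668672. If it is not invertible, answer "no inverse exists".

no inverse exists

Compute gcd(8747772, 19668672):
19668672 = 2×8747772 + 2173128
8747772 = 4×2173128 + 55260
2173128 = 39×55260 + 17988
55260 = 3×17988 + 1296
17988 = 13×1296 + 1140
1296 = 1×1140 + 156
1140 = 7×156 + 48
156 = 3×48 + 12
48 = 4×12 + 0
gcd(8747772, 19668672) = 12 ≠ 1, so 8747772 has no multiplicative inverse modulo 19668672.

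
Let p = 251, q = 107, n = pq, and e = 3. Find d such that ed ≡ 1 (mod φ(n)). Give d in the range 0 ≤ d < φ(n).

φ(n) = (p−1)(q−1) = 250·106 = 26500.
Need d with 3·d ≡ 1 (mod 26500). Apply the extended Euclidean algorithm:
26500 = 8833*3 + 1
3 = 3*1 + 0
Back-substitute:
1 = 26500 − 8833·3
So 3·(-8833) ≡ 1 (mod 26500), hence d ≡ -8833 ≡ 17667 (mod 26500).

17667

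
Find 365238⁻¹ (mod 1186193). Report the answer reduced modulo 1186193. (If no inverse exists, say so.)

540964

Run Euclid on (1186193, 365238):
1186193 = 3*365238 + 90479
365238 = 4*90479 + 3322
90479 = 27*3322 + 785
3322 = 4*785 + 182
785 = 4*182 + 57
182 = 3*57 + 11
57 = 5*11 + 2
11 = 5*2 + 1
2 = 2*1 + 0
Since gcd(365238, 1186193) = 1, back-substitute to write 1 as a combination:
1 = 11 − 5·2
1 = −5·57 + 26·11
1 = 26·182 − 83·57
1 = −83·785 + 358·182
1 = 358·3322 − 1515·785
1 = −1515·90479 + 41263·3322
1 = 41263·365238 − 166567·90479
1 = −166567·1186193 + 540964·365238
So 365238·540964 ≡ 1 (mod 1186193).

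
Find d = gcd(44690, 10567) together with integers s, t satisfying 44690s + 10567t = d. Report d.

1

Apply Euclid's algorithm to 44690 and 10567:
44690 = 4*10567 + 2422
10567 = 4*2422 + 879
2422 = 2*879 + 664
879 = 1*664 + 215
664 = 3*215 + 19
215 = 11*19 + 6
19 = 3*6 + 1
6 = 6*1 + 0
gcd(44690, 10567) = 1.
Express as a combination:
1 = 19 − 3·6
1 = −3·215 + 34·19
1 = 34·664 − 105·215
1 = −105·879 + 139·664
1 = 139·2422 − 383·879
1 = −383·10567 + 1671·2422
1 = 1671·44690 − 7067·10567
So 1 = (1671)·44690 + (-7067)·10567.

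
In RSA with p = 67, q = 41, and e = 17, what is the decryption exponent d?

φ(n) = (p−1)(q−1) = 66·40 = 2640.
Need d with 17·d ≡ 1 (mod 2640). Apply the extended Euclidean algorithm:
2640 = 155·17 + 5
17 = 3·5 + 2
5 = 2·2 + 1
2 = 2·1 + 0
Back-substitute:
1 = 5 − 2·2
1 = −2·17 + 7·5
1 = 7·2640 − 1087·17
So 17·(-1087) ≡ 1 (mod 2640), hence d ≡ -1087 ≡ 1553 (mod 2640).

1553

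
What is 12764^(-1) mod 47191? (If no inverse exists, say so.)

40732

Extended Euclidean algorithm:
47191 = 3*12764 + 8899
12764 = 1*8899 + 3865
8899 = 2*3865 + 1169
3865 = 3*1169 + 358
1169 = 3*358 + 95
358 = 3*95 + 73
95 = 1*73 + 22
73 = 3*22 + 7
22 = 3*7 + 1
7 = 7*1 + 0
Since gcd(12764, 47191) = 1, back-substitute to write 1 as a combination:
1 = 22 − 3·7
1 = −3·73 + 10·22
1 = 10·95 − 13·73
1 = −13·358 + 49·95
1 = 49·1169 − 160·358
1 = −160·3865 + 529·1169
1 = 529·8899 − 1218·3865
1 = −1218·12764 + 1747·8899
1 = 1747·47191 − 6459·12764
So 12764·(-6459) ≡ 1 (mod 47191), and -6459 ≡ 40732 (mod 47191).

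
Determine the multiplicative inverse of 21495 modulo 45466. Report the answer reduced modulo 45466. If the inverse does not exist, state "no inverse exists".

36707

gcd(45466, 21495) by repeated division:
45466 = 2·21495 + 2476
21495 = 8·2476 + 1687
2476 = 1·1687 + 789
1687 = 2·789 + 109
789 = 7·109 + 26
109 = 4·26 + 5
26 = 5·5 + 1
5 = 5·1 + 0
Since gcd(21495, 45466) = 1, back-substitute to write 1 as a combination:
1 = 26 − 5·5
1 = −5·109 + 21·26
1 = 21·789 − 152·109
1 = −152·1687 + 325·789
1 = 325·2476 − 477·1687
1 = −477·21495 + 4141·2476
1 = 4141·45466 − 8759·21495
Hence 21495⁻¹ ≡ -8759 ≡ 36707 (mod 45466).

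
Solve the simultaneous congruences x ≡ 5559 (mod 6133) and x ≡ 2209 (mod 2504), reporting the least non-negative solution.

Write x = 5559 + 6133·k. Then 6133·k ≡ 2209 − 5559 ≡ 1658 (mod 2504).
Need 6133⁻¹ mod 2504. Extended Euclid on (2504, 1125):
2504 = 2·1125 + 254
1125 = 4·254 + 109
254 = 2·109 + 36
109 = 3·36 + 1
36 = 36·1 + 0
Back-substitute:
1 = 109 − 3·36
1 = −3·254 + 7·109
1 = 7·1125 − 31·254
1 = −31·2504 + 69·1125
6133⁻¹ ≡ 69 (mod 2504), so k ≡ 69·1658 ≡ 1722 (mod 2504).
x = 5559 + 6133·1722 = 10566585.

10566585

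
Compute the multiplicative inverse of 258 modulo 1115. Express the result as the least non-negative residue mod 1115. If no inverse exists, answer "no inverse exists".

Apply the Euclidean algorithm to 1115 and 258:
1115 = 4*258 + 83
258 = 3*83 + 9
83 = 9*9 + 2
9 = 4*2 + 1
2 = 2*1 + 0
gcd = 1, so the inverse exists. Back-substitute:
1 = 9 − 4·2
1 = −4·83 + 37·9
1 = 37·258 − 115·83
1 = −115·1115 + 497·258
So 258·497 ≡ 1 (mod 1115).

497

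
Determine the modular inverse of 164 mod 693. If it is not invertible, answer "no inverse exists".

131

Run Euclid on (693, 164):
693 = 4·164 + 37
164 = 4·37 + 16
37 = 2·16 + 5
16 = 3·5 + 1
5 = 5·1 + 0
The gcd is 1. Working backward:
1 = 16 − 3·5
1 = −3·37 + 7·16
1 = 7·164 − 31·37
1 = −31·693 + 131·164
So 164·131 ≡ 1 (mod 693).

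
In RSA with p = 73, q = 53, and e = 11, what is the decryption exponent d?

φ(n) = (p−1)(q−1) = 72·52 = 3744.
Need d with 11·d ≡ 1 (mod 3744). Apply the extended Euclidean algorithm:
3744 = 340·11 + 4
11 = 2·4 + 3
4 = 1·3 + 1
3 = 3·1 + 0
Back-substitute:
1 = 4 − 3
1 = −11 + 3·4
1 = 3·3744 − 1021·11
So 11·(-1021) ≡ 1 (mod 3744), hence d ≡ -1021 ≡ 2723 (mod 3744).

2723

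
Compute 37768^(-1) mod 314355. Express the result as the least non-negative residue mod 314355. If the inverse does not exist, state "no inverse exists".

Apply the Euclidean algorithm to 314355 and 37768:
314355 = 8×37768 + 12211
37768 = 3×12211 + 1135
12211 = 10×1135 + 861
1135 = 1×861 + 274
861 = 3×274 + 39
274 = 7×39 + 1
39 = 39×1 + 0
Since gcd(37768, 314355) = 1, back-substitute to write 1 as a combination:
1 = 274 − 7·39
1 = −7·861 + 22·274
1 = 22·1135 − 29·861
1 = −29·12211 + 312·1135
1 = 312·37768 − 965·12211
1 = −965·314355 + 8032·37768
So 37768·8032 ≡ 1 (mod 314355).

8032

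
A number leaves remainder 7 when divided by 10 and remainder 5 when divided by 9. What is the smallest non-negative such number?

Write x = 7 + 10·k. Then 10·k ≡ 5 − 7 ≡ 7 (mod 9).
Need 10⁻¹ mod 9. Extended Euclid on (9, 1):
9 = 9*1 + 0
10⁻¹ ≡ 1 (mod 9), so k ≡ 1·7 ≡ 7 (mod 9).
x = 7 + 10·7 = 77.

77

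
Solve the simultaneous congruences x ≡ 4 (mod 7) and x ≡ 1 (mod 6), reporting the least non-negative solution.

25

Write x = 4 + 7·k. Then 7·k ≡ 1 − 4 ≡ 3 (mod 6).
Need 7⁻¹ mod 6. Extended Euclid on (6, 1):
6 = 6*1 + 0
7⁻¹ ≡ 1 (mod 6), so k ≡ 1·3 ≡ 3 (mod 6).
x = 4 + 7·3 = 25.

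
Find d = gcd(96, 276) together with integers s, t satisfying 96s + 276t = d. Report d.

Apply Euclid's algorithm to 276 and 96:
276 = 2·96 + 84
96 = 1·84 + 12
84 = 7·12 + 0
gcd(96, 276) = 12.
Back-substituting:
12 = 96 − 84
12 = −276 + 3·96
So 12 = (-1)·276 + (3)·96.

12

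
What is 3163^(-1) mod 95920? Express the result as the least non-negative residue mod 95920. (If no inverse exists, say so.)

Extended Euclidean algorithm:
95920 = 30*3163 + 1030
3163 = 3*1030 + 73
1030 = 14*73 + 8
73 = 9*8 + 1
8 = 8*1 + 0
gcd = 1, so the inverse exists. Back-substitute:
1 = 73 − 9·8
1 = −9·1030 + 127·73
1 = 127·3163 − 390·1030
1 = −390·95920 + 11827·3163
So 3163·11827 ≡ 1 (mod 95920).

11827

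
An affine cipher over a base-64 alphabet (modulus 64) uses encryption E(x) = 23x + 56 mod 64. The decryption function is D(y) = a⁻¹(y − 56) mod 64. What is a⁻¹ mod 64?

39

Extended Euclidean algorithm:
64 = 2·23 + 18
23 = 1·18 + 5
18 = 3·5 + 3
5 = 1·3 + 2
3 = 1·2 + 1
2 = 2·1 + 0
gcd = 1, so the inverse exists. Back-substitute:
1 = 3 − 2
1 = −5 + 2·3
1 = 2·18 − 7·5
1 = −7·23 + 9·18
1 = 9·64 − 25·23
Thus 23·(-25) ≡ 1 (mod 64); reducing, -25 mod 64 = 39.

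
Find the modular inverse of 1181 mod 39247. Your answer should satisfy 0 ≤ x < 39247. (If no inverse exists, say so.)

gcd(39247, 1181) by repeated division:
39247 = 33*1181 + 274
1181 = 4*274 + 85
274 = 3*85 + 19
85 = 4*19 + 9
19 = 2*9 + 1
9 = 9*1 + 0
Since gcd(1181, 39247) = 1, back-substitute to write 1 as a combination:
1 = 19 − 2·9
1 = −2·85 + 9·19
1 = 9·274 − 29·85
1 = −29·1181 + 125·274
1 = 125·39247 − 4154·1181
Hence 1181⁻¹ ≡ -4154 ≡ 35093 (mod 39247).

35093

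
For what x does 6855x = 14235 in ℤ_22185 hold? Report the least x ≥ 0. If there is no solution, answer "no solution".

First find gcd(6855, 22185):
22185 = 3*6855 + 1620
6855 = 4*1620 + 375
1620 = 4*375 + 120
375 = 3*120 + 15
120 = 8*15 + 0
gcd = 15 and 15 | 14235, so solutions exist. Divide through by 15: 457x ≡ 949 (mod 1479).
Now find 457⁻¹ mod 1479:
1479 = 3*457 + 108
457 = 4*108 + 25
108 = 4*25 + 8
25 = 3*8 + 1
8 = 8*1 + 0
Back-substitute:
1 = 25 − 3·8
1 = −3·108 + 13·25
1 = 13·457 − 55·108
1 = −55·1479 + 178·457
So 457⁻¹ ≡ 178 (mod 1479).
Then x ≡ 178·949 ≡ 316 (mod 1479); the smallest non-negative solution is x = 316.

316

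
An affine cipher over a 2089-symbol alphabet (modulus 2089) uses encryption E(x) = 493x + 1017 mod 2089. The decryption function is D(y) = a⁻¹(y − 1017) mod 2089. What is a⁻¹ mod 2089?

1839

gcd(2089, 493) by repeated division:
2089 = 4·493 + 117
493 = 4·117 + 25
117 = 4·25 + 17
25 = 1·17 + 8
17 = 2·8 + 1
8 = 8·1 + 0
gcd = 1, so the inverse exists. Back-substitute:
1 = 17 − 2·8
1 = −2·25 + 3·17
1 = 3·117 − 14·25
1 = −14·493 + 59·117
1 = 59·2089 − 250·493
Thus 493·(-250) ≡ 1 (mod 2089); reducing, -250 mod 2089 = 1839.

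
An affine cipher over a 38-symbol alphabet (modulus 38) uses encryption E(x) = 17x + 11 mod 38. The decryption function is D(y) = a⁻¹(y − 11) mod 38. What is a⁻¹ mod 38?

Extended Euclidean algorithm:
38 = 2·17 + 4
17 = 4·4 + 1
4 = 4·1 + 0
The gcd is 1. Working backward:
1 = 17 − 4·4
1 = −4·38 + 9·17
So 17·9 ≡ 1 (mod 38).

9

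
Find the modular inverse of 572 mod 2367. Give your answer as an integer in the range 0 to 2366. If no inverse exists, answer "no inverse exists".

749

gcd(2367, 572) by repeated division:
2367 = 4·572 + 79
572 = 7·79 + 19
79 = 4·19 + 3
19 = 6·3 + 1
3 = 3·1 + 0
Since gcd(572, 2367) = 1, back-substitute to write 1 as a combination:
1 = 19 − 6·3
1 = −6·79 + 25·19
1 = 25·572 − 181·79
1 = −181·2367 + 749·572
So 572·749 ≡ 1 (mod 2367).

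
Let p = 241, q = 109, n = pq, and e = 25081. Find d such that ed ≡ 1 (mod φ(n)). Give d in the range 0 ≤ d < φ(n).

φ(n) = (p−1)(q−1) = 240·108 = 25920.
Need d with 25081·d ≡ 1 (mod 25920). Apply the extended Euclidean algorithm:
25920 = 1×25081 + 839
25081 = 29×839 + 750
839 = 1×750 + 89
750 = 8×89 + 38
89 = 2×38 + 13
38 = 2×13 + 12
13 = 1×12 + 1
12 = 12×1 + 0
Back-substitute:
1 = 13 − 12
1 = −38 + 3·13
1 = 3·89 − 7·38
1 = −7·750 + 59·89
1 = 59·839 − 66·750
1 = −66·25081 + 1973·839
1 = 1973·25920 − 2039·25081
So 25081·(-2039) ≡ 1 (mod 25920), hence d ≡ -2039 ≡ 23881 (mod 25920).

23881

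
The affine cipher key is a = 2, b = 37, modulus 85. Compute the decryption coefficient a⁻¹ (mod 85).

Extended Euclidean algorithm:
85 = 42·2 + 1
2 = 2·1 + 0
Since gcd(2, 85) = 1, back-substitute to write 1 as a combination:
1 = 85 − 42·2
Hence 2⁻¹ ≡ -42 ≡ 43 (mod 85).

43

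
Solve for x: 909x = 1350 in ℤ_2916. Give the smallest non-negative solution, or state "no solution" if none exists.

210

First find gcd(909, 2916):
2916 = 3·909 + 189
909 = 4·189 + 153
189 = 1·153 + 36
153 = 4·36 + 9
36 = 4·9 + 0
gcd = 9 and 9 | 1350, so solutions exist. Divide through by 9: 101x ≡ 150 (mod 324).
Now find 101⁻¹ mod 324:
324 = 3×101 + 21
101 = 4×21 + 17
21 = 1×17 + 4
17 = 4×4 + 1
4 = 4×1 + 0
Back-substitute:
1 = 17 − 4·4
1 = −4·21 + 5·17
1 = 5·101 − 24·21
1 = −24·324 + 77·101
So 101⁻¹ ≡ 77 (mod 324).
Then x ≡ 77·150 ≡ 210 (mod 324); the smallest non-negative solution is x = 210.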